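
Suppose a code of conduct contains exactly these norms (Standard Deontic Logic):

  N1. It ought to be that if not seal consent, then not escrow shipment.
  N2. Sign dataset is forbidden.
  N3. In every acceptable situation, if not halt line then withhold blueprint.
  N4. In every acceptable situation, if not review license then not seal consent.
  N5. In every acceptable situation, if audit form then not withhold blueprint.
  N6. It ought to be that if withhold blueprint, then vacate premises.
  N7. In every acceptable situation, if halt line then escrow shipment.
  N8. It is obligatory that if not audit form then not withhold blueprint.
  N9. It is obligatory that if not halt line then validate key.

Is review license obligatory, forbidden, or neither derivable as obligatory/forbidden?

By case analysis on ¬audit_form: premise 8 gives O(¬audit_form → ¬withhold_blueprint) and premise 5 gives O(audit_form → ¬withhold_blueprint), so O(¬withhold_blueprint) either way.
Premise 3 is O(¬halt_line → withhold_blueprint); contrapositively O(¬withhold_blueprint → halt_line). Since O(¬withhold_blueprint) holds, K gives O(halt_line).
From O(halt_line) and premise 7, O(halt_line → escrow_shipment), we obtain O(escrow_shipment).
The contrapositive of premise 1 (O(¬seal_consent → ¬escrow_shipment)) is O(escrow_shipment → seal_consent), and O(escrow_shipment) is already established, so O(seal_consent).
Premise 4, O(¬review_license → ¬seal_consent), contraposes to O(seal_consent → review_license); with O(seal_consent) we get O(review_license).
Premises 2, 6, 9 do not contribute to this derivation.
Hence review_license is obligatory.

Obligatory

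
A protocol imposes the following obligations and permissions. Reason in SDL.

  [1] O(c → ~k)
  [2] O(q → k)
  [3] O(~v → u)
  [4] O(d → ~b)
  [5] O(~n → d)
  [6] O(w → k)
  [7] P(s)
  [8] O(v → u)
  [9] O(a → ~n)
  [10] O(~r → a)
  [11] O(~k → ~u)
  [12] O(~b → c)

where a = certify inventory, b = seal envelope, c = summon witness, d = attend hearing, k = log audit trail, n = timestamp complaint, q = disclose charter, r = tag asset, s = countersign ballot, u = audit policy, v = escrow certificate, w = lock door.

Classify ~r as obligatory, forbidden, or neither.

Premises 8 and 3 are O(v → u) and O(~v → u); every ideal world satisfies v or ~v, so in either case u holds — hence O(u).
Premise 11 is O(~k → ~u); contrapositively O(u → k). Since O(u) holds, K gives O(k).
The contrapositive of premise 1 (O(c → ~k)) is O(k → ~c), and O(k) is already established, so O(~c).
Premise 12, O(~b → c), contraposes to O(~c → b); with O(~c) we get O(b).
The contrapositive of premise 4 (O(d → ~b)) is O(b → ~d), and O(b) is already established, so O(~d).
Premise 5 is O(~n → d); contrapositively O(~d → n). Since O(~d) holds, K gives O(n).
Premise 9 is O(a → ~n); contrapositively O(n → ~a). Since O(n) holds, K gives O(~a).
Premise 10, O(~r → a), contraposes to O(~a → r); with O(~a) we get O(r).
Premises 2, 6, 7 do not contribute to this derivation.
Thus O(r), which is F(~r): ~r is forbidden.

Forbidden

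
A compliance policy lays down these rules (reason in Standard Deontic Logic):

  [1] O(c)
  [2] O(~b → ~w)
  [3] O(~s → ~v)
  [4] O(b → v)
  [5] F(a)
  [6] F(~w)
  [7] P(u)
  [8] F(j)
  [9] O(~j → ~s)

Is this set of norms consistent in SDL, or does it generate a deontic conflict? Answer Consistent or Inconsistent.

Inconsistent

F(~w) at premise 6 means O(w).
Premise 2 is O(~b → ~w); contrapositively O(w → b). Since O(w) holds, K gives O(b).
From O(b) and premise 4, O(b → v), we obtain O(v).
Premise 3 is O(~s → ~v); contrapositively O(v → s). Since O(v) holds, K gives O(s).
Premise 9 is O(~j → ~s); contrapositively O(s → j). Since O(s) holds, K gives O(j).
However, F(j) at premise 8 amounts to O(~j).
We now have both O(j) and O(~j) — j is simultaneously obligatory and forbidden, violating the D-axiom.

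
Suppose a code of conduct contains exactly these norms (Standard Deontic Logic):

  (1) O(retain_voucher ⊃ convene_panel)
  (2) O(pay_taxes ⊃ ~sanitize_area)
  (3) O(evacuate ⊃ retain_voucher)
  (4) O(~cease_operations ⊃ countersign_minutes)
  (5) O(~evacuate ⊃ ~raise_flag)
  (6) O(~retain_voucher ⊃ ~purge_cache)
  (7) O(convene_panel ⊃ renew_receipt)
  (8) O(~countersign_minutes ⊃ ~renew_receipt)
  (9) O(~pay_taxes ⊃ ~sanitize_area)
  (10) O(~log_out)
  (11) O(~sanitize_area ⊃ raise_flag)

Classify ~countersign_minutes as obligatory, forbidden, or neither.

Premises 9 and 2 are O(~pay_taxes ⊃ ~sanitize_area) and O(pay_taxes ⊃ ~sanitize_area); every ideal world satisfies ~pay_taxes or pay_taxes, so in either case ~sanitize_area holds — hence O(~sanitize_area).
Premise 11 is O(~sanitize_area ⊃ raise_flag); since O(~sanitize_area), deontic closure gives O(raise_flag).
Premise 5 is O(~evacuate ⊃ ~raise_flag); contrapositively O(raise_flag ⊃ evacuate). Since O(raise_flag) holds, K gives O(evacuate).
With premise 3, O(evacuate ⊃ retain_voucher), the K-axiom yields O(retain_voucher).
From O(retain_voucher) and premise 1, O(retain_voucher ⊃ convene_panel), we obtain O(convene_panel).
With premise 7, O(convene_panel ⊃ renew_receipt), the K-axiom yields O(renew_receipt).
Premise 8, O(~countersign_minutes ⊃ ~renew_receipt), contraposes to O(renew_receipt ⊃ countersign_minutes); with O(renew_receipt) we get O(countersign_minutes).
Premises 4, 6, 10 do not contribute to this derivation.
Thus O(countersign_minutes), which is F(~countersign_minutes): ~countersign_minutes is forbidden.

Forbidden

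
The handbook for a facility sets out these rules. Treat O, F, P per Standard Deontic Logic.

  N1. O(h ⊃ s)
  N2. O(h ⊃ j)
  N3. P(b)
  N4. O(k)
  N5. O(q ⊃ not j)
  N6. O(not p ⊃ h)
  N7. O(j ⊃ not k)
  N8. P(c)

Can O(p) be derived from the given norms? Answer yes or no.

Yes

Premise 4 gives O(k).
The contrapositive of premise 7 (O(j ⊃ not k)) is O(k ⊃ not j), and O(k) is already established, so O(not j).
Premise 2 is O(h ⊃ j); contrapositively O(not j ⊃ not h). Since O(not j) holds, K gives O(not h).
Premise 6, O(not p ⊃ h), contraposes to O(not h ⊃ p); with O(not h) we get O(p).
Premises 1, 3, 5, 8 do not contribute to this derivation.
So O(p) follows.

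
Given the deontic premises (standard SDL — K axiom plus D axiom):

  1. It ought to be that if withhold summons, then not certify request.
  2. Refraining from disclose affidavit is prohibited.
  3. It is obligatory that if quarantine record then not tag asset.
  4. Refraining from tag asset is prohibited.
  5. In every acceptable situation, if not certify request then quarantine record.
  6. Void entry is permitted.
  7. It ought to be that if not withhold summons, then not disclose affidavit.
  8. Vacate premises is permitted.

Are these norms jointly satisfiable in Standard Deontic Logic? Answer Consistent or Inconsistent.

Inconsistent

F(¬disclose_affidavit) at premise 2 means O(disclose_affidavit).
Premise 7, O(¬withhold_summons → ¬disclose_affidavit), contraposes to O(disclose_affidavit → withhold_summons); with O(disclose_affidavit) we get O(withhold_summons).
With premise 1, O(withhold_summons → ¬certify_request), the K-axiom yields O(¬certify_request).
From O(¬certify_request) and premise 5, O(¬certify_request → quarantine_record), we obtain O(quarantine_record).
Applying K to premise 3 (O(quarantine_record → ¬tag_asset)) and O(quarantine_record) yields O(¬tag_asset).
But premise 4, F(¬tag_asset), means O(tag_asset).
We now have both O(¬tag_asset) and O(tag_asset) — tag_asset is simultaneously obligatory and forbidden, violating the D-axiom.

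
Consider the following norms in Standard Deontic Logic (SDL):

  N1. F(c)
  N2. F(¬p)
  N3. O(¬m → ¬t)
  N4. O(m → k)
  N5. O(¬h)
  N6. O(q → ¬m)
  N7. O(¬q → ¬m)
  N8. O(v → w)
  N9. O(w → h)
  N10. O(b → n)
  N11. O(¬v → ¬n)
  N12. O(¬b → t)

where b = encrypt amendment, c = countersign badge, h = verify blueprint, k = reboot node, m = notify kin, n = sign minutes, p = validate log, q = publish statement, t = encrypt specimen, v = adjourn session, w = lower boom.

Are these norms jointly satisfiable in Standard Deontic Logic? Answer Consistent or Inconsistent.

Inconsistent

By case analysis on ¬q: premise 7 gives O(¬q → ¬m) and premise 6 gives O(q → ¬m), so O(¬m) either way.
From O(¬m) and premise 3, O(¬m → ¬t), we obtain O(¬t).
Premise 12, O(¬b → t), contraposes to O(¬t → b); with O(¬t) we get O(b).
Premise 10 is O(b → n); since O(b), deontic closure gives O(n).
Premise 11, O(¬v → ¬n), contraposes to O(n → v); with O(n) we get O(v).
From O(v) and premise 8, O(v → w), we obtain O(w).
With premise 9, O(w → h), the K-axiom yields O(h).
However, premise 5 gives O(¬h).
We now have both O(h) and O(¬h) — h is simultaneously obligatory and forbidden, violating the D-axiom.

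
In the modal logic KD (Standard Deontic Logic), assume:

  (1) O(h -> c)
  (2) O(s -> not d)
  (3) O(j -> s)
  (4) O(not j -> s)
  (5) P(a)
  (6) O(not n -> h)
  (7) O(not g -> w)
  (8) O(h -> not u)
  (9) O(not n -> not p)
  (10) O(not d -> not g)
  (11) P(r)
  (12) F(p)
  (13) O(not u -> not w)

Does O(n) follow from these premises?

Premises 3 and 4 are O(j -> s) and O(not j -> s); every ideal world satisfies j or not j, so in either case s holds — hence O(s).
Premise 2 is O(s -> not d); since O(s), deontic closure gives O(not d).
From O(not d) and premise 10, O(not d -> not g), we obtain O(not g).
Applying K to premise 7 (O(not g -> w)) and O(not g) yields O(w).
Premise 13, O(not u -> not w), contraposes to O(w -> u); with O(w) we get O(u).
Premise 8, O(h -> not u), contraposes to O(u -> not h); with O(u) we get O(not h).
Premise 6 is O(not n -> h); contrapositively O(not h -> n). Since O(not h) holds, K gives O(n).
Premises 1, 5, 9, 11, 12 do not contribute to this derivation.
So O(n) follows.

Yes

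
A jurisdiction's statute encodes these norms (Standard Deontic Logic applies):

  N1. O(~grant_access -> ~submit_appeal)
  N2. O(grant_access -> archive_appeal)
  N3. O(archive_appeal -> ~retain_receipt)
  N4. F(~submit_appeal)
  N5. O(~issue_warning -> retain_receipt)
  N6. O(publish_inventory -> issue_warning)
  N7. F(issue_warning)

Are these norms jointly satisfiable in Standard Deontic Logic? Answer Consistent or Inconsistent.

Inconsistent

Premise 4 is F(~submit_appeal), i.e. O(submit_appeal).
The contrapositive of premise 1 (O(~grant_access -> ~submit_appeal)) is O(submit_appeal -> grant_access), and O(submit_appeal) is already established, so O(grant_access).
From O(grant_access) and premise 2, O(grant_access -> archive_appeal), we obtain O(archive_appeal).
With premise 3, O(archive_appeal -> ~retain_receipt), the K-axiom yields O(~retain_receipt).
The contrapositive of premise 5 (O(~issue_warning -> retain_receipt)) is O(~retain_receipt -> issue_warning), and O(~retain_receipt) is already established, so O(issue_warning).
However, F(issue_warning) at premise 7 amounts to O(~issue_warning).
We now have both O(issue_warning) and O(~issue_warning) — issue_warning is simultaneously obligatory and forbidden, violating the D-axiom.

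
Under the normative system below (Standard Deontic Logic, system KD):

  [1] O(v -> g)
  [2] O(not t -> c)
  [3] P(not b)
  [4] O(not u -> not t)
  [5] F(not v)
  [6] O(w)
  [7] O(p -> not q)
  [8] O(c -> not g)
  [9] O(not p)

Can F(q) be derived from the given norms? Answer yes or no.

Premise 7 is O(p -> not q), but O(p) is not derivable from the premises, so it does not yield O(not q).
No other premise forces O(not q). An ideal world satisfying every premise can still have q true, so F(q) is not derivable.

No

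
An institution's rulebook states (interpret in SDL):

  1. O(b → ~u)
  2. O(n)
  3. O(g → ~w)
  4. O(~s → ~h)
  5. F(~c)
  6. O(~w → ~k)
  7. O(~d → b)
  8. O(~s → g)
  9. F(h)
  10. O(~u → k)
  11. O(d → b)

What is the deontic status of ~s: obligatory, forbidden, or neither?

Forbidden

Premises 11 and 7 are O(d → b) and O(~d → b); every ideal world satisfies d or ~d, so in either case b holds — hence O(b).
With premise 1, O(b → ~u), the K-axiom yields O(~u).
Premise 10 is O(~u → k); since O(~u), deontic closure gives O(k).
Premise 6, O(~w → ~k), contraposes to O(k → w); with O(k) we get O(w).
The contrapositive of premise 3 (O(g → ~w)) is O(w → ~g), and O(w) is already established, so O(~g).
The contrapositive of premise 8 (O(~s → g)) is O(~g → s), and O(~g) is already established, so O(s).
Premises 2, 4, 5, 9 do not contribute to this derivation.
Thus O(s), which is F(~s): ~s is forbidden.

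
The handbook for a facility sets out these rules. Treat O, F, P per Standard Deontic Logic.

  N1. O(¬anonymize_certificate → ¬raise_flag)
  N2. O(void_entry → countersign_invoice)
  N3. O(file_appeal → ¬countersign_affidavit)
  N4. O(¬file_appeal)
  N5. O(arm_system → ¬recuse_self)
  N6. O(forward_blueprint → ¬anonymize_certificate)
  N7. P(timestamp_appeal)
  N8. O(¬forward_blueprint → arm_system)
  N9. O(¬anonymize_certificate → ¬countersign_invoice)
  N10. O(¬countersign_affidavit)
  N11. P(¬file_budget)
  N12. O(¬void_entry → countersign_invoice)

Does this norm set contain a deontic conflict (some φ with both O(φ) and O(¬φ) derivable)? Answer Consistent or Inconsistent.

Premise 3 is O(file_appeal → ¬countersign_affidavit); even if O(¬countersign_affidavit) held, inferring O(file_appeal) would be affirming the consequent — invalid.
So O(file_appeal) is not derivable, and the apparent clash with O(¬file_appeal) does not arise.
A world satisfying every obligation exists (e.g. anonymize_certificate=true, arm_system=true, countersign_affidavit=false, countersign_invoice=true, file_appeal=false, file_budget=false, forward_blueprint=false, raise_flag=false, recuse_self=false, timestamp_appeal=false, void_entry=false); no atom is both obligatory and forbidden, so the set is consistent.

Consistent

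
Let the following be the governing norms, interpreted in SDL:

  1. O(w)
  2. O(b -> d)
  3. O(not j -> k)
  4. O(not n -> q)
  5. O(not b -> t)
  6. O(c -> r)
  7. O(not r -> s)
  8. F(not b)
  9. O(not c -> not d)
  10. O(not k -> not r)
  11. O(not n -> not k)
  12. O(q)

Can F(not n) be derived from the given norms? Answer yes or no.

Premise 8 is F(not b), i.e. O(b).
Premise 2 is O(b -> d); since O(b), deontic closure gives O(d).
Premise 9 is O(not c -> not d); contrapositively O(d -> c). Since O(d) holds, K gives O(c).
From O(c) and premise 6, O(c -> r), we obtain O(r).
The contrapositive of premise 10 (O(not k -> not r)) is O(r -> k), and O(r) is already established, so O(k).
Premise 11 is O(not n -> not k); contrapositively O(k -> n). Since O(k) holds, K gives O(n).
Premises 1, 3, 4, 5, 7, 12 do not contribute to this derivation.
So O(n) holds, i.e. F(not n). The claim follows.

Yes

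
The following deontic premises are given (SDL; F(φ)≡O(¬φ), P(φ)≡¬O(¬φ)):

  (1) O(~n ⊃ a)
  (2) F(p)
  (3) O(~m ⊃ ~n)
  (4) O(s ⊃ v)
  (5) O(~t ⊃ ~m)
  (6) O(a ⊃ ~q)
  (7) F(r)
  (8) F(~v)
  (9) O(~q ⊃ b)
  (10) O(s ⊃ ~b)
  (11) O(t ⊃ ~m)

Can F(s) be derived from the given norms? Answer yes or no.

Premises 11 and 5 cover both cases: O(t ⊃ ~m) and O(~t ⊃ ~m). Since t ∨ ~t is a tautology, O(~m) follows.
Premise 3 is O(~m ⊃ ~n); since O(~m), deontic closure gives O(~n).
Applying K to premise 1 (O(~n ⊃ a)) and O(~n) yields O(a).
Applying K to premise 6 (O(a ⊃ ~q)) and O(a) yields O(~q).
With premise 9, O(~q ⊃ b), the K-axiom yields O(b).
Premise 10, O(s ⊃ ~b), contraposes to O(b ⊃ ~s); with O(b) we get O(~s).
Premises 2, 4, 7, 8 do not contribute to this derivation.
So O(~s) holds, i.e. F(s). The claim follows.

Yes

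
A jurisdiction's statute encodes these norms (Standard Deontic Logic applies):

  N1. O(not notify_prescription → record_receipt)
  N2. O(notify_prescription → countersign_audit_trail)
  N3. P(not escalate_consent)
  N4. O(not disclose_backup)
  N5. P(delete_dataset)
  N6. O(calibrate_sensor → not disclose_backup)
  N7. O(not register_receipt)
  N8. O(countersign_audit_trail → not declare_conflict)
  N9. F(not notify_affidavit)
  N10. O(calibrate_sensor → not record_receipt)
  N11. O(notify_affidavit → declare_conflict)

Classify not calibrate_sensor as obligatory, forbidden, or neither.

Premise 9 is F(not notify_affidavit), i.e. O(notify_affidavit).
Premise 11 is O(notify_affidavit → declare_conflict); since O(notify_affidavit), deontic closure gives O(declare_conflict).
The contrapositive of premise 8 (O(countersign_audit_trail → not declare_conflict)) is O(declare_conflict → not countersign_audit_trail), and O(declare_conflict) is already established, so O(not countersign_audit_trail).
Premise 2 is O(notify_prescription → countersign_audit_trail); contrapositively O(not countersign_audit_trail → not notify_prescription). Since O(not countersign_audit_trail) holds, K gives O(not notify_prescription).
With premise 1, O(not notify_prescription → record_receipt), the K-axiom yields O(record_receipt).
Premise 10 is O(calibrate_sensor → not record_receipt); contrapositively O(record_receipt → not calibrate_sensor). Since O(record_receipt) holds, K gives O(not calibrate_sensor).
Premises 3, 4, 5, 6, 7 do not contribute to this derivation.
Hence not calibrate_sensor is obligatory.

Obligatory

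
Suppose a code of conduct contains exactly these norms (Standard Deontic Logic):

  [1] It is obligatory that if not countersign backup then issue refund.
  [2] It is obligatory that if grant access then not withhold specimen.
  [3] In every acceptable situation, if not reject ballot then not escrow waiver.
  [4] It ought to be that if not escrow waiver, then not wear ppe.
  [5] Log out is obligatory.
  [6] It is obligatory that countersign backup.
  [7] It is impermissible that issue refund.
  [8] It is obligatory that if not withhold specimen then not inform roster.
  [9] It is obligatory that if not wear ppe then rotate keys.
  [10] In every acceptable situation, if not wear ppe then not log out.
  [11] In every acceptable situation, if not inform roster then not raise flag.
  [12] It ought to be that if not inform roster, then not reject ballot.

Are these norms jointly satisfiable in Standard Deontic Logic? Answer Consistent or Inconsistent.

Premise 1 is O(¬countersign_backup → issue_refund), but O(¬countersign_backup) is not derivable from the premises, so it does not yield O(issue_refund).
So O(issue_refund) is not derivable, and the apparent clash with O(¬issue_refund) does not arise.
A world satisfying every obligation exists (e.g. countersign_backup=true, escrow_waiver=true, grant_access=false, inform_roster=true, issue_refund=false, log_out=true, raise_flag=false, reject_ballot=true, rotate_keys=false, wear_ppe=true, withhold_specimen=true); no atom is both obligatory and forbidden, so the set is consistent.

Consistent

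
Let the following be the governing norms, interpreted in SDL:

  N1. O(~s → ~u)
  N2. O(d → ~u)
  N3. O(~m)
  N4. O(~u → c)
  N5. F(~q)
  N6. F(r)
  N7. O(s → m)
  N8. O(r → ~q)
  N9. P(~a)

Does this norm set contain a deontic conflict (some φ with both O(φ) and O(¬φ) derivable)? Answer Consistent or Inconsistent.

Consistent

Premise 8 is O(r → ~q), but O(r) is not derivable from the premises, so it does not yield O(~q).
So O(~q) is not derivable, and the apparent clash with O(q) does not arise.
A world satisfying every obligation exists (e.g. a=false, c=true, d=false, m=false, q=true, r=false, s=false, u=false); no atom is both obligatory and forbidden, so the set is consistent.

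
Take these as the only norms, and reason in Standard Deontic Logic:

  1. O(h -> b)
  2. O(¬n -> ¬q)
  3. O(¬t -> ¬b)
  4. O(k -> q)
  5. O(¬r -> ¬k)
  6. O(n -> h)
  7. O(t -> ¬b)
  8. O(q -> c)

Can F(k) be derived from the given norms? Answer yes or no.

Yes

By case analysis on t: premise 7 gives O(t -> ¬b) and premise 3 gives O(¬t -> ¬b), so O(¬b) either way.
The contrapositive of premise 1 (O(h -> b)) is O(¬b -> ¬h), and O(¬b) is already established, so O(¬h).
Premise 6 is O(n -> h); contrapositively O(¬h -> ¬n). Since O(¬h) holds, K gives O(¬n).
Premise 2 is O(¬n -> ¬q); since O(¬n), deontic closure gives O(¬q).
Premise 4 is O(k -> q); contrapositively O(¬q -> ¬k). Since O(¬q) holds, K gives O(¬k).
Premises 5, 8 do not contribute to this derivation.
So O(¬k) holds, i.e. F(k). The claim follows.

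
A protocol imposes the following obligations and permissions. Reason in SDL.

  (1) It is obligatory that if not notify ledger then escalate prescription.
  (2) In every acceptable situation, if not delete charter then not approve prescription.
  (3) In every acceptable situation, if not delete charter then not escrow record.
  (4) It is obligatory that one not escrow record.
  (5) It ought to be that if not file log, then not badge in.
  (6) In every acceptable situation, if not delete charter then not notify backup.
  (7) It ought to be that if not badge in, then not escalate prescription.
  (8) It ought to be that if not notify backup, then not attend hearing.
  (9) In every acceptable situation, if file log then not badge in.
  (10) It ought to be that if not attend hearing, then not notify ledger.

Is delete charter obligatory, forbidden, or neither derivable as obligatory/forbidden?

Obligatory

Premises 5 and 9 cover both cases: O(¬file_log → ¬badge_in) and O(file_log → ¬badge_in). Since ¬file_log ∨ file_log is a tautology, O(¬badge_in) follows.
With premise 7, O(¬badge_in → ¬escalate_prescription), the K-axiom yields O(¬escalate_prescription).
The contrapositive of premise 1 (O(¬notify_ledger → escalate_prescription)) is O(¬escalate_prescription → notify_ledger), and O(¬escalate_prescription) is already established, so O(notify_ledger).
The contrapositive of premise 10 (O(¬attend_hearing → ¬notify_ledger)) is O(notify_ledger → attend_hearing), and O(notify_ledger) is already established, so O(attend_hearing).
Premise 8 is O(¬notify_backup → ¬attend_hearing); contrapositively O(attend_hearing → notify_backup). Since O(attend_hearing) holds, K gives O(notify_backup).
Premise 6 is O(¬delete_charter → ¬notify_backup); contrapositively O(notify_backup → delete_charter). Since O(notify_backup) holds, K gives O(delete_charter).
Premises 2, 3, 4 do not contribute to this derivation.
Hence delete_charter is obligatory.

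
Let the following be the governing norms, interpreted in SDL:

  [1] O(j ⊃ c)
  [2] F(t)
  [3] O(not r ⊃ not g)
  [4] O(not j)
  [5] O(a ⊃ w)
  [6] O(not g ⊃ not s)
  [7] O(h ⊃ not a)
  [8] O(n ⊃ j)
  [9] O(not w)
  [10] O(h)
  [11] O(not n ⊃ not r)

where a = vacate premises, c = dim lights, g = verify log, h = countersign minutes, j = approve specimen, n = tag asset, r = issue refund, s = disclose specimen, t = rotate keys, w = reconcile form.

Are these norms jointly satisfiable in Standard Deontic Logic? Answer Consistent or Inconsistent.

Consistent

Premise 5 is O(a ⊃ w), but O(a) is not derivable from the premises, so it does not yield O(w).
So O(w) is not derivable, and the apparent clash with O(not w) does not arise.
A world satisfying every obligation exists (e.g. a=false, c=false, g=false, h=true, j=false, n=false, r=false, s=false, t=false, w=false); no atom is both obligatory and forbidden, so the set is consistent.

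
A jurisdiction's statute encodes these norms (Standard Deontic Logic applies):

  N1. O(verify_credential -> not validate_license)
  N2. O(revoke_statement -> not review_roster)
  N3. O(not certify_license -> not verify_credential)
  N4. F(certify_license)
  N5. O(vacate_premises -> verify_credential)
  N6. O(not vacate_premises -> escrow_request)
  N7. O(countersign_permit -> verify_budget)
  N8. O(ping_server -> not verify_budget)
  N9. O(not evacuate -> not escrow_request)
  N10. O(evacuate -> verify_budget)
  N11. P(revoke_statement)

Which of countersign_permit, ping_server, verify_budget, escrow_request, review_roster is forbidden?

F(certify_license) at premise 4 means O(not certify_license).
Applying K to premise 3 (O(not certify_license -> not verify_credential)) and O(not certify_license) yields O(not verify_credential).
Premise 5 is O(vacate_premises -> verify_credential); contrapositively O(not verify_credential -> not vacate_premises). Since O(not verify_credential) holds, K gives O(not vacate_premises).
With premise 6, O(not vacate_premises -> escrow_request), the K-axiom yields O(escrow_request).
Premise 9 is O(not evacuate -> not escrow_request); contrapositively O(escrow_request -> evacuate). Since O(escrow_request) holds, K gives O(evacuate).
Premise 10 is O(evacuate -> verify_budget); since O(evacuate), deontic closure gives O(verify_budget).
Premise 8 is O(ping_server -> not verify_budget); contrapositively O(verify_budget -> not ping_server). Since O(verify_budget) holds, K gives O(not ping_server).
So O(not ping_server) holds, i.e. ping_server is forbidden. None of the other listed options is forbidden under the premises.

ping_server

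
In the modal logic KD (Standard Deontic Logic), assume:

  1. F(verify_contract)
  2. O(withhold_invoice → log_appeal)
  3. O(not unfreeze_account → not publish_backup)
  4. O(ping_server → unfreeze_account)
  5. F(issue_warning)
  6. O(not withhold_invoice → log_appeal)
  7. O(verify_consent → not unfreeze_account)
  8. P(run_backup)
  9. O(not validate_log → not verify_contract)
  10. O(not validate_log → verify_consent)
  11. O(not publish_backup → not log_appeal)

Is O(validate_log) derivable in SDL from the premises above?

Yes

Premises 6 and 2 cover both cases: O(not withhold_invoice → log_appeal) and O(withhold_invoice → log_appeal). Since not withhold_invoice ∨ withhold_invoice is a tautology, O(log_appeal) follows.
Premise 11 is O(not publish_backup → not log_appeal); contrapositively O(log_appeal → publish_backup). Since O(log_appeal) holds, K gives O(publish_backup).
Premise 3, O(not unfreeze_account → not publish_backup), contraposes to O(publish_backup → unfreeze_account); with O(publish_backup) we get O(unfreeze_account).
Premise 7, O(verify_consent → not unfreeze_account), contraposes to O(unfreeze_account → not verify_consent); with O(unfreeze_account) we get O(not verify_consent).
The contrapositive of premise 10 (O(not validate_log → verify_consent)) is O(not verify_consent → validate_log), and O(not verify_consent) is already established, so O(validate_log).
Premises 1, 4, 5, 8, 9 do not contribute to this derivation.
So O(validate_log) follows.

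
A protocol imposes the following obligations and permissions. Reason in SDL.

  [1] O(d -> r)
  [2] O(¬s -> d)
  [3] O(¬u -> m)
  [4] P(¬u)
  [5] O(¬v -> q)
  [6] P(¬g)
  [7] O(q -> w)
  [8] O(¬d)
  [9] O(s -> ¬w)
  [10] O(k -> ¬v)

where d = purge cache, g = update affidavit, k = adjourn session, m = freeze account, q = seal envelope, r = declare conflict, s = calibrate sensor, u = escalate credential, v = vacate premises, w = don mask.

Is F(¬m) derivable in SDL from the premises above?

No

Premise 3 is O(¬u -> m), but O(¬u) is not derivable from the premises (the permission P(¬u) asserts only ¬O(u), not O(¬u)), so it does not yield O(m).
No other premise forces O(m). An ideal world satisfying every premise can still have ¬m true, so F(¬m) is not derivable.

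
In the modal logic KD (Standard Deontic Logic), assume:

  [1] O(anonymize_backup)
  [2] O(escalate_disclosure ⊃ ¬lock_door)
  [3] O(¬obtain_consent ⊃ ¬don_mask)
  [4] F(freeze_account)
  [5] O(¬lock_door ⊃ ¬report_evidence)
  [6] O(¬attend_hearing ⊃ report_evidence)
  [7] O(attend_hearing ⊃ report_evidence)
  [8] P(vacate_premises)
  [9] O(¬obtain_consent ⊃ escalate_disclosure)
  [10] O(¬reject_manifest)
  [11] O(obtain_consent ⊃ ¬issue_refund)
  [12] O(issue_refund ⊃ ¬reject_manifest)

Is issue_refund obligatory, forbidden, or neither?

Forbidden

By case analysis on attend_hearing: premise 7 gives O(attend_hearing ⊃ report_evidence) and premise 6 gives O(¬attend_hearing ⊃ report_evidence), so O(report_evidence) either way.
Premise 5 is O(¬lock_door ⊃ ¬report_evidence); contrapositively O(report_evidence ⊃ lock_door). Since O(report_evidence) holds, K gives O(lock_door).
The contrapositive of premise 2 (O(escalate_disclosure ⊃ ¬lock_door)) is O(lock_door ⊃ ¬escalate_disclosure), and O(lock_door) is already established, so O(¬escalate_disclosure).
Premise 9 is O(¬obtain_consent ⊃ escalate_disclosure); contrapositively O(¬escalate_disclosure ⊃ obtain_consent). Since O(¬escalate_disclosure) holds, K gives O(obtain_consent).
Applying K to premise 11 (O(obtain_consent ⊃ ¬issue_refund)) and O(obtain_consent) yields O(¬issue_refund).
Premises 1, 3, 4, 8, 10, 12 do not contribute to this derivation.
Thus O(¬issue_refund), which is F(issue_refund): issue_refund is forbidden.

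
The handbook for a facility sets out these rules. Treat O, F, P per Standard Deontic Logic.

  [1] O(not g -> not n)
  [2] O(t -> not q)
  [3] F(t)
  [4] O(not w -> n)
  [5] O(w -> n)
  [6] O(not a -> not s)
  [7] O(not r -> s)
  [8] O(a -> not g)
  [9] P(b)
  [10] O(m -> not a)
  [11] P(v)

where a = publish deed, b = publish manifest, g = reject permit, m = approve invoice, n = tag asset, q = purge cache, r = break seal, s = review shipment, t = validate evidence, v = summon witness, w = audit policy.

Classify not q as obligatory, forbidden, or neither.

Premise 2 is O(t -> not q), but O(t) is not derivable from the premises, so it does not yield O(not q).
No premise or chain of K-axiom applications forces O(not q), and none forces O(q). So not q is neither obligatory nor forbidden under these norms.

Neither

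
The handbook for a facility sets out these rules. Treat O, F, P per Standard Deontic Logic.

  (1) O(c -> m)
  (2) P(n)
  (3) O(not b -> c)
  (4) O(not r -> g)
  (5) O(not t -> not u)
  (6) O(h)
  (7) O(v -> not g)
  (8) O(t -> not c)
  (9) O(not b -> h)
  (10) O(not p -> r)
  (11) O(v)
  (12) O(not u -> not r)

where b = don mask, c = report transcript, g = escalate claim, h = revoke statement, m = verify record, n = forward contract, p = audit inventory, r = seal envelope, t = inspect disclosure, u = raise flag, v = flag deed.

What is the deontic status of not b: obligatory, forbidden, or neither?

Premise 11 states O(v) outright.
Premise 7 is O(v -> not g); since O(v), deontic closure gives O(not g).
Premise 4 is O(not r -> g); contrapositively O(not g -> r). Since O(not g) holds, K gives O(r).
Premise 12, O(not u -> not r), contraposes to O(r -> u); with O(r) we get O(u).
Premise 5, O(not t -> not u), contraposes to O(u -> t); with O(u) we get O(t).
Applying K to premise 8 (O(t -> not c)) and O(t) yields O(not c).
Premise 3 is O(not b -> c); contrapositively O(not c -> b). Since O(not c) holds, K gives O(b).
Premises 1, 2, 6, 9, 10 do not contribute to this derivation.
Thus O(b), which is F(not b): not b is forbidden.

Forbidden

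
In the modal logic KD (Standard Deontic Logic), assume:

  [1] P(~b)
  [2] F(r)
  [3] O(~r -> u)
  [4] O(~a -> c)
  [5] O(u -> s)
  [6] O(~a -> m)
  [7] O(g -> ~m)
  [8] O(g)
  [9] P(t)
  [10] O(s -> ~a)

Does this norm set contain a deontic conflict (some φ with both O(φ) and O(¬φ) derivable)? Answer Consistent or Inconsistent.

Premise 8 gives O(g).
Applying K to premise 7 (O(g -> ~m)) and O(g) yields O(~m).
The contrapositive of premise 6 (O(~a -> m)) is O(~m -> a), and O(~m) is already established, so O(a).
The contrapositive of premise 10 (O(s -> ~a)) is O(a -> ~s), and O(a) is already established, so O(~s).
Premise 5, O(u -> s), contraposes to O(~s -> ~u); with O(~s) we get O(~u).
Premise 3 is O(~r -> u); contrapositively O(~u -> r). Since O(~u) holds, K gives O(r).
But premise 2, F(r), means O(~r).
We now have both O(r) and O(~r) — r is simultaneously obligatory and forbidden, violating the D-axiom.

Inconsistent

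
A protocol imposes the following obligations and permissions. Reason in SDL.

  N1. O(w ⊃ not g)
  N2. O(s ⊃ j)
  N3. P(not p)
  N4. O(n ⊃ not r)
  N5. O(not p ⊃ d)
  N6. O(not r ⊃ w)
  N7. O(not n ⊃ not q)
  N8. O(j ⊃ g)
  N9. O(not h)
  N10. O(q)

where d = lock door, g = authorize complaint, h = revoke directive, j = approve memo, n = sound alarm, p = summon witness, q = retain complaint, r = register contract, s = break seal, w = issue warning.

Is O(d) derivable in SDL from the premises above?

Premise 5 is O(not p ⊃ d), but O(not p) is not derivable from the premises (the permission P(not p) asserts only not O(p), not O(not p)), so it does not yield O(d).
No other premise forces O(d). An ideal world satisfying every premise can still have d false, so O(d) is not derivable.

No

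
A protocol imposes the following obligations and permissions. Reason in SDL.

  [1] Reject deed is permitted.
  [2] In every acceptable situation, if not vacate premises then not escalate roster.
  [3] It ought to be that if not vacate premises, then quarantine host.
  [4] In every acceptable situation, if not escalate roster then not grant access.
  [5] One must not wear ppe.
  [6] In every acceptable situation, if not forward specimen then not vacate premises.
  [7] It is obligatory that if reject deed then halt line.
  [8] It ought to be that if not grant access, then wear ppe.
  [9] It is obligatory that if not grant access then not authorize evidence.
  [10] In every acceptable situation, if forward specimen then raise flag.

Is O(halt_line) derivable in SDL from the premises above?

Premise 7 is O(reject_deed → halt_line), but O(reject_deed) is not derivable from the premises (the permission P(reject_deed) asserts only ¬O(¬reject_deed), not O(reject_deed)), so it does not yield O(halt_line).
No other premise forces O(halt_line). An ideal world satisfying every premise can still have halt_line false, so O(halt_line) is not derivable.

No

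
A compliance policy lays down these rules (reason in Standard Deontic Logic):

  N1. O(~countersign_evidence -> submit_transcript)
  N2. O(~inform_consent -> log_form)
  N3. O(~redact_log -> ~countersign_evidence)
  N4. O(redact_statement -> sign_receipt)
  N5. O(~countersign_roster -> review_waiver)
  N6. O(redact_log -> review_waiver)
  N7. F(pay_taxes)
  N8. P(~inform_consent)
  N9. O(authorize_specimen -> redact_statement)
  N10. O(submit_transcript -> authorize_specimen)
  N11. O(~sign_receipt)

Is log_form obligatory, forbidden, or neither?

Neither

Premise 2 is O(~inform_consent -> log_form), but O(~inform_consent) is not derivable from the premises (the permission P(~inform_consent) asserts only ~O(inform_consent), not O(~inform_consent)), so it does not yield O(log_form).
No premise or chain of K-axiom applications forces O(log_form), and none forces O(~log_form). So log_form is neither obligatory nor forbidden under these norms.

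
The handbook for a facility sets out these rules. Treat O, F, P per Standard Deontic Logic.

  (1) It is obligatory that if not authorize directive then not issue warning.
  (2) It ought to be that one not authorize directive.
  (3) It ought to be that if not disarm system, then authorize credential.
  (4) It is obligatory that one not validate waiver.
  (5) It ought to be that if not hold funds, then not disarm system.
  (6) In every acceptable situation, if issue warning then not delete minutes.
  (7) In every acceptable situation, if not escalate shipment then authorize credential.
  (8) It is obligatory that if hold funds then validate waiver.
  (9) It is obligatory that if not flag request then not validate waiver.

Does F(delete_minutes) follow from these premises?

Premise 6 is O(issue_warning → ¬delete_minutes), but O(issue_warning) is not derivable from the premises, so it does not yield O(¬delete_minutes).
No other premise forces O(¬delete_minutes). An ideal world satisfying every premise can still have delete_minutes true, so F(delete_minutes) is not derivable.

No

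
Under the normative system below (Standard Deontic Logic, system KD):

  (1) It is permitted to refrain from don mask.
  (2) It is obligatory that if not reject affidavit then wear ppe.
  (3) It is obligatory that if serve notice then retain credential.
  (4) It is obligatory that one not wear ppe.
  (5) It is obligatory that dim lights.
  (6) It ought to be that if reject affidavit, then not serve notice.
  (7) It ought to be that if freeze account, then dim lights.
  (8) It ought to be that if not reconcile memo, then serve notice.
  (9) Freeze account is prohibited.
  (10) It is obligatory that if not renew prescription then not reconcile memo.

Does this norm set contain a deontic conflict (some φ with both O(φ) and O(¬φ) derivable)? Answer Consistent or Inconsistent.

Consistent

Premise 7 is O(freeze_account → dim_lights); even if O(dim_lights) held, inferring O(freeze_account) would be affirming the consequent — invalid.
So O(freeze_account) is not derivable, and the apparent clash with O(¬freeze_account) does not arise.
A world satisfying every obligation exists (e.g. dim_lights=true, don_mask=false, freeze_account=false, reconcile_memo=true, reject_affidavit=true, renew_prescription=true, retain_credential=false, serve_notice=false, wear_ppe=false); no atom is both obligatory and forbidden, so the set is consistent.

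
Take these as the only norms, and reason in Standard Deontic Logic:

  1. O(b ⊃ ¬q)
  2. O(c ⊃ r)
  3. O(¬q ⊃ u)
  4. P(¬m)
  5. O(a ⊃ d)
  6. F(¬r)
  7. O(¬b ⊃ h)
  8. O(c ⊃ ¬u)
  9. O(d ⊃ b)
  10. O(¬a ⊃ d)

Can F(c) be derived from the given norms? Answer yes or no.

Premises 5 and 10 are O(a ⊃ d) and O(¬a ⊃ d); every ideal world satisfies a or ¬a, so in either case d holds — hence O(d).
From O(d) and premise 9, O(d ⊃ b), we obtain O(b).
With premise 1, O(b ⊃ ¬q), the K-axiom yields O(¬q).
With premise 3, O(¬q ⊃ u), the K-axiom yields O(u).
Premise 8 is O(c ⊃ ¬u); contrapositively O(u ⊃ ¬c). Since O(u) holds, K gives O(¬c).
Premises 2, 4, 6, 7 do not contribute to this derivation.
So O(¬c) holds, i.e. F(c). The claim follows.

Yes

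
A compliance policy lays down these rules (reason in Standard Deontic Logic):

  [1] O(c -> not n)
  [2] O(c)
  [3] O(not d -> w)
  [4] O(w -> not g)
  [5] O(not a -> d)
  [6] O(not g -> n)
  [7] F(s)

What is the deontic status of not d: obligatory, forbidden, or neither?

Forbidden

Premise 2 states O(c) outright.
Premise 1 is O(c -> not n); since O(c), deontic closure gives O(not n).
Premise 6 is O(not g -> n); contrapositively O(not n -> g). Since O(not n) holds, K gives O(g).
Premise 4, O(w -> not g), contraposes to O(g -> not w); with O(g) we get O(not w).
Premise 3, O(not d -> w), contraposes to O(not w -> d); with O(not w) we get O(d).
Premises 5, 7 do not contribute to this derivation.
Thus O(d), which is F(not d): not d is forbidden.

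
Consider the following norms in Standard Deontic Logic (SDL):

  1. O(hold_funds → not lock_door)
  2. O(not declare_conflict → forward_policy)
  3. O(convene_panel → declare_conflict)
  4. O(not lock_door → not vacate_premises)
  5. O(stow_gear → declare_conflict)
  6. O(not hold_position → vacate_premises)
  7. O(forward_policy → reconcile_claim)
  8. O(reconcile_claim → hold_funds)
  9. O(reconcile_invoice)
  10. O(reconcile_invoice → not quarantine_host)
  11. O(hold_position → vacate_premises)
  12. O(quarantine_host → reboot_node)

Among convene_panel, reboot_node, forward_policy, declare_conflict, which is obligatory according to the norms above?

Premises 11 and 6 cover both cases: O(hold_position → vacate_premises) and O(not hold_position → vacate_premises). Since hold_position ∨ not hold_position is a tautology, O(vacate_premises) follows.
Premise 4 is O(not lock_door → not vacate_premises); contrapositively O(vacate_premises → lock_door). Since O(vacate_premises) holds, K gives O(lock_door).
Premise 1, O(hold_funds → not lock_door), contraposes to O(lock_door → not hold_funds); with O(lock_door) we get O(not hold_funds).
Premise 8, O(reconcile_claim → hold_funds), contraposes to O(not hold_funds → not reconcile_claim); with O(not hold_funds) we get O(not reconcile_claim).
The contrapositive of premise 7 (O(forward_policy → reconcile_claim)) is O(not reconcile_claim → not forward_policy), and O(not reconcile_claim) is already established, so O(not forward_policy).
Premise 2, O(not declare_conflict → forward_policy), contraposes to O(not forward_policy → declare_conflict); with O(not forward_policy) we get O(declare_conflict).
So O(declare_conflict) holds — declare_conflict is obligatory. None of the other listed options is made obligatory by any chain of premises.

declare_conflict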